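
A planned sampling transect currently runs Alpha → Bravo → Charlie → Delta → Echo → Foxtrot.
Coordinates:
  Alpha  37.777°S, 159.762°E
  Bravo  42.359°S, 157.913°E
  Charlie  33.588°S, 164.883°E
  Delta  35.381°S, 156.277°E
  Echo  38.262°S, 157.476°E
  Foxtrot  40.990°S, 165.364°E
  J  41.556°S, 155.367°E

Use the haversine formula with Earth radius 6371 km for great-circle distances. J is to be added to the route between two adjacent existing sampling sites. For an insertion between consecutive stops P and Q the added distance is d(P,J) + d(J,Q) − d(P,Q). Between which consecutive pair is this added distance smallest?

between Alpha and Bravo

Added distance for inserting J between each consecutive pair:
Alpha–Bravo: 259.3 km
Bravo–Charlie: 297.2 km
Charlie–Delta: 1096.3 km
Delta–Echo: 761.5 km
Echo–Foxtrot: 505.2 km
Smallest added distance is 259.3 km, inserting between Alpha and Bravo.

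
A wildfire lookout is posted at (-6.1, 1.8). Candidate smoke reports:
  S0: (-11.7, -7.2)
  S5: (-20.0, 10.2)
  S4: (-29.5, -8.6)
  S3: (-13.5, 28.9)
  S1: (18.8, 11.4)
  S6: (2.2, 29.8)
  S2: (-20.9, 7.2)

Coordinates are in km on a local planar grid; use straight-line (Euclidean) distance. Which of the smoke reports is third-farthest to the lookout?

Distance to each, sorted:
S6: 29.2 km
S3: 28.1 km
S1: 26.7 km
S4: 25.6 km
S5: 16.2 km
S2: 15.8 km
S0: 10.6 km
The third-farthest is S1 at 26.7 km.

S1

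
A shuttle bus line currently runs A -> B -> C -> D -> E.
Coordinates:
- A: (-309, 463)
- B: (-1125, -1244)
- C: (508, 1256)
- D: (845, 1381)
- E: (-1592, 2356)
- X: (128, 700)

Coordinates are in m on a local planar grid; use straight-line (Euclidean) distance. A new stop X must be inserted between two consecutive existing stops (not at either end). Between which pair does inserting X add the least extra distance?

between B and C

Added distance for inserting X between each consecutive pair:
A–B: 917.9 m
B–C: 0.2 m
C–D: 1302.9 m
D–E: 751.7 m
Smallest added distance is 0.2 m, inserting between B and C.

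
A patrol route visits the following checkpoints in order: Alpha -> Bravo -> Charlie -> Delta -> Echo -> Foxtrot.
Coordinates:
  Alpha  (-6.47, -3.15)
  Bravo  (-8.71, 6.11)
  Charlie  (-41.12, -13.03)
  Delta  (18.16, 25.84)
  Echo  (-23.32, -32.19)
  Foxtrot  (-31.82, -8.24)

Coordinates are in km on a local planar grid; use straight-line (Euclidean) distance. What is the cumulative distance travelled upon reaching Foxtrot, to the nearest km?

215 km

Leg distances:
Alpha→Bravo: 9.5 km  (cumulative 9.5 km)
Bravo→Charlie: 37.6 km  (cumulative 47.2 km)
Charlie→Delta: 70.9 km  (cumulative 118.1 km)
Delta→Echo: 71.3 km  (cumulative 189.4 km)
Echo→Foxtrot: 25.4 km  (cumulative 214.8 km)
Cumulative distance at Foxtrot ≈ 215 km.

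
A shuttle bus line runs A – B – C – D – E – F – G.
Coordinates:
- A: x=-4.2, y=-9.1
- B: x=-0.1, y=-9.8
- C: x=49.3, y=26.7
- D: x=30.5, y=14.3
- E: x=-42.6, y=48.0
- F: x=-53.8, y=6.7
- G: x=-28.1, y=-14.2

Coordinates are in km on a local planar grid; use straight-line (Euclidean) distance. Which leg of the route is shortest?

Leg distances:
A→B: 4.2 km
B→C: 61.4 km
C→D: 22.5 km
D→E: 80.5 km
E→F: 42.8 km
F→G: 33.1 km
The shortest leg is A–B at 4.2 km.

A–B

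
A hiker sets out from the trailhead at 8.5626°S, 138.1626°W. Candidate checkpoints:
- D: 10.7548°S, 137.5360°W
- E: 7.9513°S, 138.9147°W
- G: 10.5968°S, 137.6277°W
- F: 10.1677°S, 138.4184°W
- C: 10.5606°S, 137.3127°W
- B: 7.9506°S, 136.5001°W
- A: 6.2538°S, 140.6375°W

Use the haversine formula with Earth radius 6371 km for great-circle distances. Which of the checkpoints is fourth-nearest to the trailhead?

Distances from the trailhead (8.5626°S, 138.1626°W):
E: 107.1 km
F: 180.7 km
B: 195.2 km
G: 233.7 km
C: 240.9 km
D: 253.3 km
A: 374.7 km
The fourth-nearest is G at 233.7 km.

G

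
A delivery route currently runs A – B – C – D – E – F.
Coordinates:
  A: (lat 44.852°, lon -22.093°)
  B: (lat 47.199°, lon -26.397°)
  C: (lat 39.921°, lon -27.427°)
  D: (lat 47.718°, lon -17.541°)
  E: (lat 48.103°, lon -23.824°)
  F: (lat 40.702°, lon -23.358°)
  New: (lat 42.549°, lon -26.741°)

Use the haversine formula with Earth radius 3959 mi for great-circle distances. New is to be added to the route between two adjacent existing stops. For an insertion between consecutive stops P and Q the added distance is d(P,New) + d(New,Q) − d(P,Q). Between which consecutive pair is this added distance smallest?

between B and C

Added distance for inserting New between each consecutive pair:
A–B: 340.7 mi
B–C: 1.3 mi
C–D: 28.7 mi
D–E: 689.5 mi
E–F: 113.5 mi
Smallest added distance is 1.3 mi, inserting between B and C.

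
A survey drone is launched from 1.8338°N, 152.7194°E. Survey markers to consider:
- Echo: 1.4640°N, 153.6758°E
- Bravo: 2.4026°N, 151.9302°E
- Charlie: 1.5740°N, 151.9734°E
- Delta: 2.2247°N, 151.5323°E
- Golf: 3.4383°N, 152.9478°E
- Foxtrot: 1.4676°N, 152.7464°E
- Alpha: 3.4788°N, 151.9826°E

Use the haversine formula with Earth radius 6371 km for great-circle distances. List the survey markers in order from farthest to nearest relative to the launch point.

Distances from the launch point:
Alpha 3.4788°N, 151.9826°E: 200.4 km
Golf 3.4383°N, 152.9478°E: 180.2 km
Delta 2.2247°N, 151.5323°E: 138.9 km
Echo 1.4640°N, 153.6758°E: 114.0 km
Bravo 2.4026°N, 151.9302°E: 108.1 km
Charlie 1.5740°N, 151.9734°E: 87.8 km
Foxtrot 1.4676°N, 152.7464°E: 40.8 km

Alpha, Golf, Delta, Echo, Bravo, Charlie, Foxtrot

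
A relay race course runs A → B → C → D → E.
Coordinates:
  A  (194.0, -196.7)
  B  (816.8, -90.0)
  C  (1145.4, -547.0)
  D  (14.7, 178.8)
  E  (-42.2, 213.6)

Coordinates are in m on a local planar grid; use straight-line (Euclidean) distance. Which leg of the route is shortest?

D–E

Leg distances:
A→B: 631.9 m
B→C: 562.9 m
C→D: 1343.6 m
D→E: 66.7 m
The shortest leg is D–E at 66.7 m.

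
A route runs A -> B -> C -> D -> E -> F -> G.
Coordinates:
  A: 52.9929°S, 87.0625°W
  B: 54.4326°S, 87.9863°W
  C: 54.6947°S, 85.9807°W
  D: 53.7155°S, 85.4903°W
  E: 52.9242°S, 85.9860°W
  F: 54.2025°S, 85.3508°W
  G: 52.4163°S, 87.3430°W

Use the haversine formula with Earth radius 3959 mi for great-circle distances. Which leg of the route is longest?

Leg distances:
A→B: 106.4 mi
B→C: 82.4 mi
C→D: 70.5 mi
D→E: 58.4 mi
E→F: 92.1 mi
F→G: 148.3 mi
The longest leg is F–G at 148.3 mi.

F–G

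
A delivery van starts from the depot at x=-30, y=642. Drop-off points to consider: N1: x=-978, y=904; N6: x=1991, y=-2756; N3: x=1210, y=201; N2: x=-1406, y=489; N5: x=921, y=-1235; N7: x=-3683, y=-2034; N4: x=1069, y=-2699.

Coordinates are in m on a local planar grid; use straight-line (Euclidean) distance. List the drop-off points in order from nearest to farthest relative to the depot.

Computing each straight-line distance from x=-30, y=642:
N1 x=-978, y=904: 983.5 m
N3 x=1210, y=201: 1316.1 m
N2 x=-1406, y=489: 1384.5 m
N5 x=921, y=-1235: 2104.2 m
N4 x=1069, y=-2699: 3517.1 m
N6 x=1991, y=-2756: 3953.6 m
N7 x=-3683, y=-2034: 4528.3 m

N1, N3, N2, N5, N4, N6, N7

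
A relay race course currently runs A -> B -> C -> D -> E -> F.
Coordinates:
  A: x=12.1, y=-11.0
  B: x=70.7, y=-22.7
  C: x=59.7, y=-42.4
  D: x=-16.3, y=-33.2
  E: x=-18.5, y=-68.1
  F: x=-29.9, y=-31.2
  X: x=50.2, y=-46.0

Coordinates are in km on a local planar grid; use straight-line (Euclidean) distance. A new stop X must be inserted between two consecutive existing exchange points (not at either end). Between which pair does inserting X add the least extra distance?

between C and D

Added distance for inserting X between each consecutive pair:
A–B: 23.0 km
B–C: 18.6 km
C–D: 1.3 km
D–E: 104.9 km
E–F: 115.0 km
Smallest added distance is 1.3 km, inserting between C and D.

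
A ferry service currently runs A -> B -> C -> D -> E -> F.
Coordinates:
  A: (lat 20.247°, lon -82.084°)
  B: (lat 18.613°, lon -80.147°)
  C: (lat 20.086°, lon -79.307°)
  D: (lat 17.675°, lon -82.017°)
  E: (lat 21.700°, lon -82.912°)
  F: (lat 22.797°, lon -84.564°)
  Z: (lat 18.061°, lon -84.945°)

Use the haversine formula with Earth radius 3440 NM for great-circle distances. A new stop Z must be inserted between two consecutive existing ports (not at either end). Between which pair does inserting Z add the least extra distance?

between D and E

Added distance for inserting Z between each consecutive pair:
A–B: 337.0 NM
B–C: 517.2 NM
C–D: 299.8 NM
D–E: 168.8 NM
E–F: 419.0 NM
Smallest added distance is 168.8 NM, inserting between D and E.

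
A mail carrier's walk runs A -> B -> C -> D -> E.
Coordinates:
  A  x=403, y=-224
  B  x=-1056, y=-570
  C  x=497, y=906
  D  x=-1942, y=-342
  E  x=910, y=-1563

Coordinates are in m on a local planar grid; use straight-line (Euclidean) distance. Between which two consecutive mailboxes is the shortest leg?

Leg distances:
A→B: 1499.5 m
B→C: 2142.5 m
C→D: 2739.7 m
D→E: 3102.4 m
The shortest leg is A–B at 1499.5 m.

A–B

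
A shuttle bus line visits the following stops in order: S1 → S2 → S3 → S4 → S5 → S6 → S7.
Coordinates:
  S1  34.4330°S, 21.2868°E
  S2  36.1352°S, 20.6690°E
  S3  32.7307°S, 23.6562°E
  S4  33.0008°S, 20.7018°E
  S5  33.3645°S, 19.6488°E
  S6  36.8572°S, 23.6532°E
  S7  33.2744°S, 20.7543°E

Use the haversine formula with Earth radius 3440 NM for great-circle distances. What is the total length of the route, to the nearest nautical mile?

1111 NM

Leg distances:
S1→S2: 106.6 NM  (cumulative 106.6 NM)
S2→S3: 252.3 NM  (cumulative 358.9 NM)
S3→S4: 149.9 NM  (cumulative 508.7 NM)
S4→S5: 57.2 NM  (cumulative 566.0 NM)
S5→S6: 287.4 NM  (cumulative 853.4 NM)
S6→S7: 258.0 NM  (cumulative 1111.4 NM)
Total route length ≈ 1111 NM.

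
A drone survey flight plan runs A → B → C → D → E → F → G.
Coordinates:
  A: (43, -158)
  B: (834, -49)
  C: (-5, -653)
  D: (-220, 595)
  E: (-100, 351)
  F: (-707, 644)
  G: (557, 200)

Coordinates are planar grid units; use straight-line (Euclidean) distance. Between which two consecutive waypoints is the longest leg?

Leg distances:
A→B: 798.5
B→C: 1033.8
C→D: 1266.4
D→E: 271.9
E→F: 674.0
F→G: 1339.7
The longest leg is F–G at 1339.7.

F–G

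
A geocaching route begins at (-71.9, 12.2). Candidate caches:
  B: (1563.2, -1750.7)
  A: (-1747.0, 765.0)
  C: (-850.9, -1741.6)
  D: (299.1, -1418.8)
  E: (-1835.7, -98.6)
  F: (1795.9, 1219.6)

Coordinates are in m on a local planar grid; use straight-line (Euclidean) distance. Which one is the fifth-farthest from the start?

E

Distances from the start ((-71.9, 12.2)):
B: 2404.4 m
F: 2224.1 m
C: 1919.0 m
A: 1836.5 m
E: 1767.3 m
D: 1478.3 m
The fifth-farthest is E at 1767.3 m.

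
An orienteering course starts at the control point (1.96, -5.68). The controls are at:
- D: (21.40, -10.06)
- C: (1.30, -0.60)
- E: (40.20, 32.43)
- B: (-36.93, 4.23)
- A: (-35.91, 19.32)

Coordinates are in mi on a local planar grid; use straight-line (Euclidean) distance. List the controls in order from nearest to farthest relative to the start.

Distances from the start:
C (1.30, -0.60): 5.1 mi
D (21.40, -10.06): 19.9 mi
B (-36.93, 4.23): 40.1 mi
A (-35.91, 19.32): 45.4 mi
E (40.20, 32.43): 54.0 mi

C, D, B, A, E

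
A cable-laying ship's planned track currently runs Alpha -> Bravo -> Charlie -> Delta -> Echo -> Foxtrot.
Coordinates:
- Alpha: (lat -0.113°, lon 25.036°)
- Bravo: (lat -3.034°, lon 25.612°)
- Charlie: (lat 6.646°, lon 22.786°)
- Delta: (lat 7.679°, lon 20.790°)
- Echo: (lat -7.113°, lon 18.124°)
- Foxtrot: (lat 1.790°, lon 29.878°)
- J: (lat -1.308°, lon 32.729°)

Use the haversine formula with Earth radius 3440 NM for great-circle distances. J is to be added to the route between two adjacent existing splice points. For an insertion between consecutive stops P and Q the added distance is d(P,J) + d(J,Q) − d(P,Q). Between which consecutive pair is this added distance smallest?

between Echo and Foxtrot

Added distance for inserting J between each consecutive pair:
Alpha–Bravo: 728.0 NM
Bravo–Charlie: 597.6 NM
Charlie–Delta: 1525.2 NM
Delta–Echo: 934.4 NM
Echo–Foxtrot: 309.7 NM
Smallest added distance is 309.7 NM, inserting between Echo and Foxtrot.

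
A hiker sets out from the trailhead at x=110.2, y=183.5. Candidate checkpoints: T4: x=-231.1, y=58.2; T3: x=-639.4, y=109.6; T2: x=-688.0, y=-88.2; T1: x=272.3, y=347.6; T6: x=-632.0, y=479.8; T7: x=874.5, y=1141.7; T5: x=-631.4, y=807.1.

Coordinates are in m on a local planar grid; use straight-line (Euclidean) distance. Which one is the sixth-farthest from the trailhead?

Distances from the trailhead (x=110.2, y=183.5):
T7: 1225.7 m
T5: 968.9 m
T2: 843.2 m
T6: 799.2 m
T3: 753.2 m
T4: 363.6 m
T1: 230.7 m
The sixth-farthest is T4 at 363.6 m.

T4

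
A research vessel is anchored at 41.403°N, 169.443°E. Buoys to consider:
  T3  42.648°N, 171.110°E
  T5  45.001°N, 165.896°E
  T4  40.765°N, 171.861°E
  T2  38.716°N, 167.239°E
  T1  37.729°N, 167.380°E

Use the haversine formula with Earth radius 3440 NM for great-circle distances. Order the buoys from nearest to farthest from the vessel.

T3, T4, T2, T1, T5

Computing each great-circle distance from 41.403°N, 169.443°E:
T3 42.648°N, 171.110°E: 105.4 NM
T4 40.765°N, 171.861°E: 115.9 NM
T2 38.716°N, 167.239°E: 190.5 NM
T1 37.729°N, 167.380°E: 240.3 NM
T5 45.001°N, 165.896°E: 266.0 NM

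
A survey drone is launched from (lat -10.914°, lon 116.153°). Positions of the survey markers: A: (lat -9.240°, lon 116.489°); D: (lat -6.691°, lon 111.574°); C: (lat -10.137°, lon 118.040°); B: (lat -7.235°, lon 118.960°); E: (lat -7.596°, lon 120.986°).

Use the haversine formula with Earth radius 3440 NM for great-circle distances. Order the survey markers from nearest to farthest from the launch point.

A, C, B, E, D

Distance from the launch point at (lat -10.914°, lon 116.153°) to each:
A (lat -9.240°, lon 116.489°): 102.4 NM
C (lat -10.137°, lon 118.040°): 120.8 NM
B (lat -7.235°, lon 118.960°): 276.5 NM
E (lat -7.596°, lon 120.986°): 348.8 NM
D (lat -6.691°, lon 111.574°): 371.6 NM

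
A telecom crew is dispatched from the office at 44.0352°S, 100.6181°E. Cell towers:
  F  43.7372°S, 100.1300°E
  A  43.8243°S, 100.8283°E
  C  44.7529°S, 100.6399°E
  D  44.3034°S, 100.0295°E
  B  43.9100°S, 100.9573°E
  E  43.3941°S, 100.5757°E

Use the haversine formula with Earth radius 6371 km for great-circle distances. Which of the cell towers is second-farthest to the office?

Distances from the office (44.0352°S, 100.6181°E):
C: 79.8 km
E: 71.4 km
D: 55.6 km
F: 51.3 km
B: 30.5 km
A: 28.9 km
The second-farthest is E at 71.4 km.

E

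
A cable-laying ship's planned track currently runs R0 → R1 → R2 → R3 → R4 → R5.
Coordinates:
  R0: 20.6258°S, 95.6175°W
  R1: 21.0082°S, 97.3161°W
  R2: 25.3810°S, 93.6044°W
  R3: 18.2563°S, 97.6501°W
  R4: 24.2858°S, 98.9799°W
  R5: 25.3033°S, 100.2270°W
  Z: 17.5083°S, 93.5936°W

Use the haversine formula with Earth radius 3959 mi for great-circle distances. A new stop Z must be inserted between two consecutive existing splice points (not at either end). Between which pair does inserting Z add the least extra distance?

Added distance for inserting Z between each consecutive pair:
R0–R1: 482.5 mi
R1–R2: 503.5 mi
R2–R3: 259.3 mi
R3–R4: 429.5 mi
R4–R5: 1164.8 mi
Smallest added distance is 259.3 mi, inserting between R2 and R3.

between R2 and R3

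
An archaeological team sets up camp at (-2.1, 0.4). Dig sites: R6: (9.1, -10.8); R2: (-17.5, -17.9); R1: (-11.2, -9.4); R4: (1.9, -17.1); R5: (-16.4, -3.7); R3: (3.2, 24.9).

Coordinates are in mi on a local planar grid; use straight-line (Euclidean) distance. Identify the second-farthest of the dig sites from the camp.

R2

Distances from the camp ((-2.1, 0.4)):
R3: 25.1 mi
R2: 23.9 mi
R4: 18.0 mi
R6: 15.8 mi
R5: 14.9 mi
R1: 13.4 mi
The second-farthest is R2 at 23.9 mi.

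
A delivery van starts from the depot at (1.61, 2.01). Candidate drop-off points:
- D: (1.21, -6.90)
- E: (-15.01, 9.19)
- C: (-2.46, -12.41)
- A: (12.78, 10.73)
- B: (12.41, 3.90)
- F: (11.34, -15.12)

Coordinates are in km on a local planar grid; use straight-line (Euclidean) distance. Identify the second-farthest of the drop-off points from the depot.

Distances from the depot ((1.61, 2.01)):
F: 19.7 km
E: 18.1 km
C: 15.0 km
A: 14.2 km
B: 11.0 km
D: 8.9 km
The second-farthest is E at 18.1 km.

E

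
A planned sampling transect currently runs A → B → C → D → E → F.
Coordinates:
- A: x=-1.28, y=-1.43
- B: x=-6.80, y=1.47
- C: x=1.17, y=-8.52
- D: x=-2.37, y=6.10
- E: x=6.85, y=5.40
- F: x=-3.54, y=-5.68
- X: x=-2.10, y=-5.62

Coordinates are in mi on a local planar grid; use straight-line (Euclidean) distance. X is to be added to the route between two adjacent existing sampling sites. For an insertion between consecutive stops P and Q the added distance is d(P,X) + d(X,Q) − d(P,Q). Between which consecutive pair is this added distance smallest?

between B and C

Added distance for inserting X between each consecutive pair:
A–B: 6.5 mi
B–C: 0.1 mi
C–D: 1.1 mi
D–E: 16.7 mi
E–F: 0.4 mi
Smallest added distance is 0.1 mi, inserting between B and C.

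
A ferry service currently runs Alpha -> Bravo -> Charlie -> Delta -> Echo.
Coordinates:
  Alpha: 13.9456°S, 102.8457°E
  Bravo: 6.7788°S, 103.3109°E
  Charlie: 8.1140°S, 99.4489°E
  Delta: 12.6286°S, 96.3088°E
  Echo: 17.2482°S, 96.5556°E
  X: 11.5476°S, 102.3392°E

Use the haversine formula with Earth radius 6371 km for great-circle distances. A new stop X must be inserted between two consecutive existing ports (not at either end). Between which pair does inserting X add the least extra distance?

between Alpha and Bravo

Added distance for inserting X between each consecutive pair:
Alpha–Bravo: 14.6 km
Bravo–Charlie: 585.9 km
Charlie–Delta: 554.4 km
Delta–Echo: 1040.7 km
Smallest added distance is 14.6 km, inserting between Alpha and Bravo.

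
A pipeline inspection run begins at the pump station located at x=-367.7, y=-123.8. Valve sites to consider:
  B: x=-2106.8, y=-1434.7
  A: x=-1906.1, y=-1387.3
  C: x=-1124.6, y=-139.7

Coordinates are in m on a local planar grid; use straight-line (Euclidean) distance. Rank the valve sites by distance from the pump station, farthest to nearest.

B, A, C

Distances from the pump station:
B x=-2106.8, y=-1434.7: 2177.8 m
A x=-1906.1, y=-1387.3: 1990.8 m
C x=-1124.6, y=-139.7: 757.1 m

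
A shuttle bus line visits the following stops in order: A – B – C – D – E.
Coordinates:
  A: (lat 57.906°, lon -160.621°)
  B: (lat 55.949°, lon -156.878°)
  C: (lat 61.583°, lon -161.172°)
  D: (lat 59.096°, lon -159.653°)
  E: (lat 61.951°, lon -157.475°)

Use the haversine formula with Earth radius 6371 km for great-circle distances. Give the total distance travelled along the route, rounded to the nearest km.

Leg distances:
A→B: 314.5 km  (cumulative 314.5 km)
B→C: 673.3 km  (cumulative 987.7 km)
C→D: 288.9 km  (cumulative 1276.6 km)
D→E: 339.0 km  (cumulative 1615.7 km)
Total route length ≈ 1616 km.

1616 km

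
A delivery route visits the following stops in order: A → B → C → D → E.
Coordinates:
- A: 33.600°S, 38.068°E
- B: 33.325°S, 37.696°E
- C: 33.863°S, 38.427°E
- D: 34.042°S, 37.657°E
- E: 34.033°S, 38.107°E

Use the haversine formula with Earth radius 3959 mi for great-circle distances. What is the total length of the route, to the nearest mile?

Leg distances:
A→B: 28.7 mi  (cumulative 28.7 mi)
B→C: 56.1 mi  (cumulative 84.8 mi)
C→D: 45.8 mi  (cumulative 130.6 mi)
D→E: 25.8 mi  (cumulative 156.4 mi)
Total route length ≈ 156 mi.

156 mi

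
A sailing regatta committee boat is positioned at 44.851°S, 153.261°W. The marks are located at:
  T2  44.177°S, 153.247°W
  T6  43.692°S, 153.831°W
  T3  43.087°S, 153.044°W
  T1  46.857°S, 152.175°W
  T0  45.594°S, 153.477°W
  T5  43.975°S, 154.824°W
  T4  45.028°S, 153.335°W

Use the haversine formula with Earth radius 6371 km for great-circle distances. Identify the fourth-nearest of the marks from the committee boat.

T6

Distance to each, sorted:
T4: 20.5 km
T2: 75.0 km
T0: 84.3 km
T6: 136.6 km
T5: 157.8 km
T3: 196.9 km
T1: 238.4 km
The fourth-nearest is T6 at 136.6 km.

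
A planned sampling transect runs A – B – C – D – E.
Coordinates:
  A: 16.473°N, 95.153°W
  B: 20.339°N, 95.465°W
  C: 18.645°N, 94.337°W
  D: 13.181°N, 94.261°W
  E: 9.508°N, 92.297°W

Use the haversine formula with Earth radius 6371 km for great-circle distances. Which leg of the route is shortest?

Leg distances:
A→B: 431.1 km
B→C: 222.4 km
C→D: 607.6 km
D→E: 461.1 km
The shortest leg is B–C at 222.4 km.

B–C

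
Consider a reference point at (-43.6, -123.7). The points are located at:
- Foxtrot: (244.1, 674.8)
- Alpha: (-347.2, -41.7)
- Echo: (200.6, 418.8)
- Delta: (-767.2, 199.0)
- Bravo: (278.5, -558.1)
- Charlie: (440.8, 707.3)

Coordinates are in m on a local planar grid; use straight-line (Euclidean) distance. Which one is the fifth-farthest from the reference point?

Distance to each, sorted:
Charlie: 961.9 m
Foxtrot: 848.7 m
Delta: 792.3 m
Echo: 594.9 m
Bravo: 540.8 m
Alpha: 314.5 m
The fifth-farthest is Bravo at 540.8 m.

Bravo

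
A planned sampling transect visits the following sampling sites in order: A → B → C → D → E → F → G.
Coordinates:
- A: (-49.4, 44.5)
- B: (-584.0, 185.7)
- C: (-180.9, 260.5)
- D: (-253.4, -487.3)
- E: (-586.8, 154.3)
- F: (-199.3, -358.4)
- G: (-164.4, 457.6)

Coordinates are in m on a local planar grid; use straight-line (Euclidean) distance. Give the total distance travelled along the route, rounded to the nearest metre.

3897 m

Leg distances:
A→B: 552.9 m  (cumulative 552.9 m)
B→C: 410.0 m  (cumulative 962.9 m)
C→D: 751.3 m  (cumulative 1714.2 m)
D→E: 723.1 m  (cumulative 2437.3 m)
E→F: 642.7 m  (cumulative 3079.9 m)
F→G: 816.7 m  (cumulative 3896.7 m)
Total route length ≈ 3897 m.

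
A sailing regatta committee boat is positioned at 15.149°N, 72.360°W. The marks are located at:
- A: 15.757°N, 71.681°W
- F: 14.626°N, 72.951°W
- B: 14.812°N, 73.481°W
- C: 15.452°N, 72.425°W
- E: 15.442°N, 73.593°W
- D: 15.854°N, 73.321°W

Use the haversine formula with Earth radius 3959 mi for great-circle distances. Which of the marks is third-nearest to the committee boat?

Distances from the committee boat (15.149°N, 72.360°W):
C: 21.4 mi
F: 53.5 mi
A: 61.7 mi
B: 78.4 mi
D: 80.4 mi
E: 84.6 mi
The third-nearest is A at 61.7 mi.

A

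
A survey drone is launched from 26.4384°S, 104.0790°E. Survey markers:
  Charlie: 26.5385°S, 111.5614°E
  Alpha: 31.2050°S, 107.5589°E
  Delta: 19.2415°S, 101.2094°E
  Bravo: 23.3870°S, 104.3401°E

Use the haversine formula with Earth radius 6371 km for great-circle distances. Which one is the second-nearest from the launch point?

Distance to each, sorted:
Bravo: 340.3 km
Alpha: 629.1 km
Charlie: 744.6 km
Delta: 852.5 km
The second-nearest is Alpha at 629.1 km.

Alpha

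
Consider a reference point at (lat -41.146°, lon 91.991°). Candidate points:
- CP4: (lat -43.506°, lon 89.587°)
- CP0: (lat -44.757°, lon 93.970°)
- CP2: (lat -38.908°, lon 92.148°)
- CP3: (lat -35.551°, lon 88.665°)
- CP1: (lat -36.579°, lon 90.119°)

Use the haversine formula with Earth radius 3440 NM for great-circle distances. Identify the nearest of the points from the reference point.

Distance to each, sorted:
CP2: 134.6 NM
CP4: 177.4 NM
CP0: 233.6 NM
CP1: 287.8 NM
CP3: 370.6 NM
The nearest is CP2 at 134.6 NM.

CP2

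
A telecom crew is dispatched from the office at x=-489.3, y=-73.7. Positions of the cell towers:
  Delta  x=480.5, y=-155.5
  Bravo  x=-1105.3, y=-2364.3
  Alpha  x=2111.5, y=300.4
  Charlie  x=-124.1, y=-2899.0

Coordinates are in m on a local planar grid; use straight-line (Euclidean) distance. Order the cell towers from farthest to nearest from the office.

Distances from the office:
Charlie x=-124.1, y=-2899.0: 2848.8 m
Alpha x=2111.5, y=300.4: 2627.6 m
Bravo x=-1105.3, y=-2364.3: 2372.0 m
Delta x=480.5, y=-155.5: 973.2 m

Charlie, Alpha, Bravo, Delta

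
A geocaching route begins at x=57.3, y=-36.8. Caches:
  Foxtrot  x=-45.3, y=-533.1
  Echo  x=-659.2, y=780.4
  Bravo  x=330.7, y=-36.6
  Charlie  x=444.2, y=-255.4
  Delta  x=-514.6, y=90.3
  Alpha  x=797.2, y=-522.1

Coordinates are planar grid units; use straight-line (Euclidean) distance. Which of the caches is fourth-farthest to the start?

Distance to each, sorted:
Echo: 1086.8
Alpha: 884.9
Delta: 585.9
Foxtrot: 506.8
Charlie: 444.4
Bravo: 273.4
The fourth-farthest is Foxtrot at 506.8.

Foxtrot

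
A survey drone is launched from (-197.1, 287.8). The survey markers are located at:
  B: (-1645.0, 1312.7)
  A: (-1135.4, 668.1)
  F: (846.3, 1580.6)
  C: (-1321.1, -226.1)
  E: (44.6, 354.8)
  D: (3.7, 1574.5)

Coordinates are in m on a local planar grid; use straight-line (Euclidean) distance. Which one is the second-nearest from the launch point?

Distances from the launch point ((-197.1, 287.8)):
E: 250.8 m
A: 1012.4 m
C: 1235.9 m
D: 1302.3 m
F: 1661.3 m
B: 1773.9 m
The second-nearest is A at 1012.4 m.

A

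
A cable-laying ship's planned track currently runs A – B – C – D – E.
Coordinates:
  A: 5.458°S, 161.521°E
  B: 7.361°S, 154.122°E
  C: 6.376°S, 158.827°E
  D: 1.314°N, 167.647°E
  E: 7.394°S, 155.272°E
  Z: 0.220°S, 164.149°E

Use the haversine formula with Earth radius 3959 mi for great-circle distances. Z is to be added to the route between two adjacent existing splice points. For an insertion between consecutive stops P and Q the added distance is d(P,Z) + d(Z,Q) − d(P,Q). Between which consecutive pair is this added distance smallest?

between D and E

Added distance for inserting Z between each consecutive pair:
A–B: 729.0 mi
B–C: 1080.9 mi
C–D: 17.9 mi
D–E: 7.3 mi
Smallest added distance is 7.3 mi, inserting between D and E.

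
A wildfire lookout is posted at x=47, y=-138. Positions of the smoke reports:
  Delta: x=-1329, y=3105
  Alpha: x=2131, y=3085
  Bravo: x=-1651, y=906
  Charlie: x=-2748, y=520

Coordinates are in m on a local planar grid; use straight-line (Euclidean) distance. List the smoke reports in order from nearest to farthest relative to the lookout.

Distances from the lookout:
Bravo x=-1651, y=906: 1993.3 m
Charlie x=-2748, y=520: 2871.4 m
Delta x=-1329, y=3105: 3522.8 m
Alpha x=2131, y=3085: 3838.1 m

Bravo, Charlie, Delta, Alpha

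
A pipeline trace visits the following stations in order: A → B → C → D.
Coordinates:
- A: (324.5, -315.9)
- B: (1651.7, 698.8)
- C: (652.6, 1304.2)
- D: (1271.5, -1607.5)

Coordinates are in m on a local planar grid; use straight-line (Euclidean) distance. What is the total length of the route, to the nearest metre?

Leg distances:
A→B: 1670.7 m  (cumulative 1670.7 m)
B→C: 1168.2 m  (cumulative 2838.9 m)
C→D: 2976.7 m  (cumulative 5815.6 m)
Total route length ≈ 5816 m.

5816 m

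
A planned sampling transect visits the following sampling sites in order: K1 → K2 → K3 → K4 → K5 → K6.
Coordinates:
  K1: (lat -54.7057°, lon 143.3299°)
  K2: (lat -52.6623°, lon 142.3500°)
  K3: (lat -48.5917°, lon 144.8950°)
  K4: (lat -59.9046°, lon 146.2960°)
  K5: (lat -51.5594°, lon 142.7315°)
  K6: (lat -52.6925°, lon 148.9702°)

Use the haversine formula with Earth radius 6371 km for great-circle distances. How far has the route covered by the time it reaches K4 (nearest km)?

Leg distances:
K1→K2: 236.2 km  (cumulative 236.2 km)
K2→K3: 486.9 km  (cumulative 723.0 km)
K3→K4: 1261.2 km  (cumulative 1984.2 km)
Cumulative distance at K4 ≈ 1984 km.

1984 km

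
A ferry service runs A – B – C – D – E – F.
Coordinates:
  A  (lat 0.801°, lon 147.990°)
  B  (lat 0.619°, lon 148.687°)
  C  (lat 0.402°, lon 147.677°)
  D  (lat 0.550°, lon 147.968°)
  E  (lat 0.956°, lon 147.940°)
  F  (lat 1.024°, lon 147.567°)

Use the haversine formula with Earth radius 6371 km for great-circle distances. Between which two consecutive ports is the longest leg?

B–C

Leg distances:
A→B: 80.1 km
B→C: 114.9 km
C→D: 36.3 km
D→E: 45.3 km
E→F: 42.2 km
The longest leg is B–C at 114.9 km.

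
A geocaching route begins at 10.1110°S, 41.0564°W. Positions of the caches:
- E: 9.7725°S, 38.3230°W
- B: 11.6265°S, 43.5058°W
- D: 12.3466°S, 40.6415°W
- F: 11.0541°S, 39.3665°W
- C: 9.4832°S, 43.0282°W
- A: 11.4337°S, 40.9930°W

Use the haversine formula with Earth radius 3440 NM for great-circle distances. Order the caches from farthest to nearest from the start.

B, E, D, C, F, A

Distance from the start at 10.1110°S, 41.0564°W to each:
B 11.6265°S, 43.5058°W: 170.7 NM
E 9.7725°S, 38.3230°W: 162.9 NM
D 12.3466°S, 40.6415°W: 136.4 NM
C 9.4832°S, 43.0282°W: 122.6 NM
F 11.0541°S, 39.3665°W: 114.7 NM
A 11.4337°S, 40.9930°W: 79.5 NM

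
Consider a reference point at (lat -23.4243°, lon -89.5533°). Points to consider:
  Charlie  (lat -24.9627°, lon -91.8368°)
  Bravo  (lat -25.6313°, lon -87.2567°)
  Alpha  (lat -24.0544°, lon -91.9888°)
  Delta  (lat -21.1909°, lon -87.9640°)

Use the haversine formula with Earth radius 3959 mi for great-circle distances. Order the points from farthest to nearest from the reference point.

Bravo, Delta, Charlie, Alpha

Distances from the reference point:
Bravo (lat -25.6313°, lon -87.2567°): 210.0 mi
Delta (lat -21.1909°, lon -87.9640°): 184.8 mi
Charlie (lat -24.9627°, lon -91.8368°): 178.9 mi
Alpha (lat -24.0544°, lon -91.9888°): 160.1 mi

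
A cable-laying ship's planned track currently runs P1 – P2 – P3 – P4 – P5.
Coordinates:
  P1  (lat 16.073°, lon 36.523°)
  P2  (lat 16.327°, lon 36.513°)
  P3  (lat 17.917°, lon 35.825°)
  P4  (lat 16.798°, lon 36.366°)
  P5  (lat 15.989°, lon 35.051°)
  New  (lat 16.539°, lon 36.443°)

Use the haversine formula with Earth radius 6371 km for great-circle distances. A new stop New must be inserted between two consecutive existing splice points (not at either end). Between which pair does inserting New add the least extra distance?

between P2 and P3

Added distance for inserting New between each consecutive pair:
P1–P2: 49.0 km
P2–P3: 0.1 km
P3–P4: 59.6 km
P4–P5: 24.0 km
Smallest added distance is 0.1 km, inserting between P2 and P3.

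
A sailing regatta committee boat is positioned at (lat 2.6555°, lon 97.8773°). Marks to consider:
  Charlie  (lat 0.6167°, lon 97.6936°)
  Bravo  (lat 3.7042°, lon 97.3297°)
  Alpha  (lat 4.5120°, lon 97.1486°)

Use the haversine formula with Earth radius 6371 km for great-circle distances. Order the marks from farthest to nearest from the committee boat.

Distance from the committee boat at (lat 2.6555°, lon 97.8773°) to each:
Charlie (lat 0.6167°, lon 97.6936°): 227.6 km
Alpha (lat 4.5120°, lon 97.1486°): 221.7 km
Bravo (lat 3.7042°, lon 97.3297°): 131.5 km

Charlie, Alpha, Bravo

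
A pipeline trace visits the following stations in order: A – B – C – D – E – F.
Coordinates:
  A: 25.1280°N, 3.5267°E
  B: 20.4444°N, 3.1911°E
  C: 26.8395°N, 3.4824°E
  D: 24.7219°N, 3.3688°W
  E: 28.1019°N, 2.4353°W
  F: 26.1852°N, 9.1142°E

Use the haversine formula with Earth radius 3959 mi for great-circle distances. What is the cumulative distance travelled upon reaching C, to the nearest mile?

767 mi

Leg distances:
A→B: 324.3 mi  (cumulative 324.3 mi)
B→C: 442.3 mi  (cumulative 766.6 mi)
Cumulative distance at C ≈ 767 mi.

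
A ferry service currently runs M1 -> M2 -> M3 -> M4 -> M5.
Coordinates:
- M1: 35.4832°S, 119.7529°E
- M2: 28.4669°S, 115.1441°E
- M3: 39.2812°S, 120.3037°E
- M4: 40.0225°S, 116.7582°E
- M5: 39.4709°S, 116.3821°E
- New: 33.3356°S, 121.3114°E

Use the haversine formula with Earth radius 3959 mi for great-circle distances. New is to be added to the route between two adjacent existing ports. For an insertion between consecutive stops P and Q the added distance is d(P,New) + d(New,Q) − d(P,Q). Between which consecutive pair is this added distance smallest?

between M2 and M3

Added distance for inserting New between each consecutive pair:
M1–M2: 114.8 mi
M2–M3: 108.0 mi
M3–M4: 745.5 mi
M4–M5: 987.9 mi
Smallest added distance is 108.0 mi, inserting between M2 and M3.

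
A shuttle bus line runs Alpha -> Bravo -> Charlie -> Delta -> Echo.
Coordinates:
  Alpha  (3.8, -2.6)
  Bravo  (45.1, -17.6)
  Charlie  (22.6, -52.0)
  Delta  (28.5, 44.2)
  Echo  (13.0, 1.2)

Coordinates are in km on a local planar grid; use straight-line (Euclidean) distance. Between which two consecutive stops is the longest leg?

Leg distances:
Alpha→Bravo: 43.9 km
Bravo→Charlie: 41.1 km
Charlie→Delta: 96.4 km
Delta→Echo: 45.7 km
The longest leg is Charlie–Delta at 96.4 km.

Charlie–Delta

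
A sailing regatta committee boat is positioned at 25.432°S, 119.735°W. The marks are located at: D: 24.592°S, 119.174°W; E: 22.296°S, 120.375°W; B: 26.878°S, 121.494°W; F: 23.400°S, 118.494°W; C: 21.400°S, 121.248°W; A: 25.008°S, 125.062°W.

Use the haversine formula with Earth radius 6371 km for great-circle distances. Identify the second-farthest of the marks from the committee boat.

C

Distance to each, sorted:
A: 537.9 km
C: 474.2 km
E: 354.7 km
F: 258.5 km
B: 238.1 km
D: 109.2 km
The second-farthest is C at 474.2 km.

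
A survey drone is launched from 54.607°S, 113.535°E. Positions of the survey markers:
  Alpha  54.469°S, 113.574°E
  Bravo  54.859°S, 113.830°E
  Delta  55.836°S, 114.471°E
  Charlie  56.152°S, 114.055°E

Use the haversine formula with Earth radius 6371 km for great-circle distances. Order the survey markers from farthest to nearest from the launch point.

Computing each great-circle distance from 54.607°S, 113.535°E:
Charlie 56.152°S, 114.055°E: 174.9 km
Delta 55.836°S, 114.471°E: 149.0 km
Bravo 54.859°S, 113.830°E: 33.8 km
Alpha 54.469°S, 113.574°E: 15.5 km

Charlie, Delta, Bravo, Alpha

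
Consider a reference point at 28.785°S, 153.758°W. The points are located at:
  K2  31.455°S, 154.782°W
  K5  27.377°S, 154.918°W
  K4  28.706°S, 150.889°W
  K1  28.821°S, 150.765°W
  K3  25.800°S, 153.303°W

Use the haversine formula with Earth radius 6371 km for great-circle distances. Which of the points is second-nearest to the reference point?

Distances from the reference point (28.785°S, 153.758°W):
K5: 193.5 km
K4: 279.8 km
K1: 291.7 km
K2: 312.8 km
K3: 334.9 km
The second-nearest is K4 at 279.8 km.

K4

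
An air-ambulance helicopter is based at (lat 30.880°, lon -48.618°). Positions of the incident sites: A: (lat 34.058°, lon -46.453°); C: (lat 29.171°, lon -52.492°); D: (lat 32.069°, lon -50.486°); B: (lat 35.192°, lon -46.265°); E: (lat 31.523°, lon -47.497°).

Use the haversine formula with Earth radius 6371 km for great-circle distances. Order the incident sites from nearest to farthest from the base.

E, D, A, C, B

Distance from the base at (lat 30.880°, lon -48.618°) to each:
E (lat 31.523°, lon -47.497°): 128.4 km
D (lat 32.069°, lon -50.486°): 221.0 km
A (lat 34.058°, lon -46.453°): 407.6 km
C (lat 29.171°, lon -52.492°): 418.5 km
B (lat 35.192°, lon -46.265°): 527.2 km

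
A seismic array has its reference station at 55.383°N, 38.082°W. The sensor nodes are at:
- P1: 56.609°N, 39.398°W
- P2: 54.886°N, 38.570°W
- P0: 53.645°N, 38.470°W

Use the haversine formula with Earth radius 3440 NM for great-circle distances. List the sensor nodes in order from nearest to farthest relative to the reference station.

P2, P1, P0

Computing each great-circle distance from 55.383°N, 38.082°W:
P2 54.886°N, 38.570°W: 34.2 NM
P1 56.609°N, 39.398°W: 85.8 NM
P0 53.645°N, 38.470°W: 105.2 NM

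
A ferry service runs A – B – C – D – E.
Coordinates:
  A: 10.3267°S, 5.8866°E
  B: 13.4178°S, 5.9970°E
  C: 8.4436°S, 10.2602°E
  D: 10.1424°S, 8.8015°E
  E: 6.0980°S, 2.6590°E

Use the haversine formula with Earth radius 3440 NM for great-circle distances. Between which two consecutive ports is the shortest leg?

Leg distances:
A→B: 185.7 NM
B→C: 390.3 NM
C→D: 133.7 NM
D→E: 438.4 NM
The shortest leg is C–D at 133.7 NM.

C–D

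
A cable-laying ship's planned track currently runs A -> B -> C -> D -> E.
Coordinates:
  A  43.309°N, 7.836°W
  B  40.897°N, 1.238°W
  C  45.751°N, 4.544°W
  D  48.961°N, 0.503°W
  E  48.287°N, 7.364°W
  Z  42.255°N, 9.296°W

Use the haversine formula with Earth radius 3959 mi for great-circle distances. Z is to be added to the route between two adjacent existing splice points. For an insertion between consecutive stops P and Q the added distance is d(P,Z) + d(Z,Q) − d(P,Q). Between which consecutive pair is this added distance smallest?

Added distance for inserting Z between each consecutive pair:
A–B: 153.7 mi
B–C: 390.3 mi
C–D: 674.3 mi
D–E: 738.5 mi
Smallest added distance is 153.7 mi, inserting between A and B.

between A and B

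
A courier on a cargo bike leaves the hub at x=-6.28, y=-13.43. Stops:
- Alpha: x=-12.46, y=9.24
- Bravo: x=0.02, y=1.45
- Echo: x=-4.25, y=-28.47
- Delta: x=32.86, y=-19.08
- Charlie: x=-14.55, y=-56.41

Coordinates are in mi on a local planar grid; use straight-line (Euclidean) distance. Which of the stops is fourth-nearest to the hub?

Distances from the hub (x=-6.28, y=-13.43):
Echo: 15.2 mi
Bravo: 16.2 mi
Alpha: 23.5 mi
Delta: 39.5 mi
Charlie: 43.8 mi
The fourth-nearest is Delta at 39.5 mi.

Delta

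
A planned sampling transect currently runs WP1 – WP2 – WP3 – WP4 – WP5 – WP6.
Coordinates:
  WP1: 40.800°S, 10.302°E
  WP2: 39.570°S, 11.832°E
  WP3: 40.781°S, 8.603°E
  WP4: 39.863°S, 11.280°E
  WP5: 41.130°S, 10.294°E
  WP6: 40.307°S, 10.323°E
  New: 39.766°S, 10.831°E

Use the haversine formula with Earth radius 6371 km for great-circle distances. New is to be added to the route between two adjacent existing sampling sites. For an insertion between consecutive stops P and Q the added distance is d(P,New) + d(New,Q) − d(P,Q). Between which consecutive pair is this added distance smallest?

between WP2 and WP3

Added distance for inserting New between each consecutive pair:
WP1–WP2: 23.2 km
WP2–WP3: 3.0 km
WP3–WP4: 11.1 km
WP4–WP5: 34.5 km
WP5–WP6: 140.9 km
Smallest added distance is 3.0 km, inserting between WP2 and WP3.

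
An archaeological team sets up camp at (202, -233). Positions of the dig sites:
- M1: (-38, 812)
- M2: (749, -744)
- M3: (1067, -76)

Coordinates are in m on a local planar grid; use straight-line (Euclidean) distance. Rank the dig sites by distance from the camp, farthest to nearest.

Distances from the camp:
M1 (-38, 812): 1072.2 m
M3 (1067, -76): 879.1 m
M2 (749, -744): 748.6 m

M1, M3, M2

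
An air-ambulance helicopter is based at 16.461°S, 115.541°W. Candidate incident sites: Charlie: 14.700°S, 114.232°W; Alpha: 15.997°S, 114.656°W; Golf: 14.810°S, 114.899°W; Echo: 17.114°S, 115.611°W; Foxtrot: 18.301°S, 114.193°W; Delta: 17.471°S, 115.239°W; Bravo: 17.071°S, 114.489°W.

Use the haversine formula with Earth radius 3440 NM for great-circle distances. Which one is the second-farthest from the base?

Charlie

Distance to each, sorted:
Foxtrot: 134.8 NM
Charlie: 130.0 NM
Golf: 105.8 NM
Bravo: 70.7 NM
Delta: 63.1 NM
Alpha: 58.1 NM
Echo: 39.4 NM
The second-farthest is Charlie at 130.0 NM.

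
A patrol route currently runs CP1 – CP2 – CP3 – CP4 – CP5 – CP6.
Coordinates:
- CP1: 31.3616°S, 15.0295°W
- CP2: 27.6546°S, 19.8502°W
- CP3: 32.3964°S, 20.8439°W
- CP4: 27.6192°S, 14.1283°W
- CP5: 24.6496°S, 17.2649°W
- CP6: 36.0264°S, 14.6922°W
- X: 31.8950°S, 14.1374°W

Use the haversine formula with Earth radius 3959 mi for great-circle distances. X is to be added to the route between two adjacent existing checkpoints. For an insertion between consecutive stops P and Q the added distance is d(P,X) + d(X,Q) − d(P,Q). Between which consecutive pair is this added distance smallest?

between CP5 and CP6

Added distance for inserting X between each consecutive pair:
CP1–CP2: 128.1 mi
CP2–CP3: 511.5 mi
CP3–CP4: 169.5 mi
CP4–CP5: 548.2 mi
CP5–CP6: 21.9 mi
Smallest added distance is 21.9 mi, inserting between CP5 and CP6.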